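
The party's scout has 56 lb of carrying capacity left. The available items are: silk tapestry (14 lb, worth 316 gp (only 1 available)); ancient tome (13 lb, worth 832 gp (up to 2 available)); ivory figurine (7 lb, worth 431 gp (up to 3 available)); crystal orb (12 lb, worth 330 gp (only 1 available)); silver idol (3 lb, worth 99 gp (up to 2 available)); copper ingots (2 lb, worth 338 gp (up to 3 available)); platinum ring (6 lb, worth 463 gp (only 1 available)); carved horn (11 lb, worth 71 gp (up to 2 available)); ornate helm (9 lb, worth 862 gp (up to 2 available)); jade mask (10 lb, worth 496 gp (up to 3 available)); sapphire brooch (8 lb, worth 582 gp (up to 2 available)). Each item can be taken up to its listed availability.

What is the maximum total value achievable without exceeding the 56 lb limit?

Ranking by ratio (value/lb): copper ingots 169.00, ornate helm 95.78, platinum ring 77.17.
The ratio ordering already packs tightly: ivory figurine + silver idol + 3×copper ingots + platinum ring + 2×ornate helm + 2×sapphire brooch, 56 lb, 4895.
That's the maximum — no swap from here does better than 4895.

4895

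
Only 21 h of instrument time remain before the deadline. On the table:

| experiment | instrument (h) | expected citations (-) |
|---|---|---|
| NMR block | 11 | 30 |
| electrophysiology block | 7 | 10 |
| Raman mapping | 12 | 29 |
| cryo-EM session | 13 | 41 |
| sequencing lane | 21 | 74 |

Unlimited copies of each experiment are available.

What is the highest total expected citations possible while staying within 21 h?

74

Best packing: sequencing lane — 21 h, 74 total.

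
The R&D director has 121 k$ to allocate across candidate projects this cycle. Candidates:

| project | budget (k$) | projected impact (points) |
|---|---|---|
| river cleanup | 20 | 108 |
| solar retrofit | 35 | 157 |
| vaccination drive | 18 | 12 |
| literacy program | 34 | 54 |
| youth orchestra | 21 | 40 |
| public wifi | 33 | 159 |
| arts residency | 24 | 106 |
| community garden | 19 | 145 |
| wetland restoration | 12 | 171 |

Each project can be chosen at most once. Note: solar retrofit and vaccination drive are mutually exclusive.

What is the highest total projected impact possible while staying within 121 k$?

740

The ratio ordering already packs tightly: river cleanup + solar retrofit + public wifi + community garden + wetland restoration, 119 k$, 740.
That's the maximum — no feasible swap from here does better than 740.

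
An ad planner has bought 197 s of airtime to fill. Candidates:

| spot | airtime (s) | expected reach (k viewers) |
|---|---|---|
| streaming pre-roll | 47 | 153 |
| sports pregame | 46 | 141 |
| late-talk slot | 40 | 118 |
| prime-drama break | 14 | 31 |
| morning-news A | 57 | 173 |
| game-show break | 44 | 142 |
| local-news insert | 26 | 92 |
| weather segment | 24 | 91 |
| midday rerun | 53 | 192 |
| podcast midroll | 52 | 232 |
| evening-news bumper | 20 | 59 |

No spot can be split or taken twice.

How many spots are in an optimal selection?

Optimal total is 727.
One optimal bundle: streaming pre-roll + weather segment + midday rerun + podcast midroll + evening-news bumper (196 s).
All optima have 5 spots.

5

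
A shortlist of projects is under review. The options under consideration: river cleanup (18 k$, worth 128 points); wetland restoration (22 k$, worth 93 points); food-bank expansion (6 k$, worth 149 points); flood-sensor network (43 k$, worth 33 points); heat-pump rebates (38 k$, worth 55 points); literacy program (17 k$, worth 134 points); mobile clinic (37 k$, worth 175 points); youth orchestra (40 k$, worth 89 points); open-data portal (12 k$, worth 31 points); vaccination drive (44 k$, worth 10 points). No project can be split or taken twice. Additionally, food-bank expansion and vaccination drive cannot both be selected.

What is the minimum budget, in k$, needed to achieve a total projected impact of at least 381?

Need the lightest bundle worth ≥ 381.
Taking river cleanup + food-bank expansion + literacy program gives 411 (≥ 381) for 41 k$.
Below 41 k$ the best achievable stays under 381.

41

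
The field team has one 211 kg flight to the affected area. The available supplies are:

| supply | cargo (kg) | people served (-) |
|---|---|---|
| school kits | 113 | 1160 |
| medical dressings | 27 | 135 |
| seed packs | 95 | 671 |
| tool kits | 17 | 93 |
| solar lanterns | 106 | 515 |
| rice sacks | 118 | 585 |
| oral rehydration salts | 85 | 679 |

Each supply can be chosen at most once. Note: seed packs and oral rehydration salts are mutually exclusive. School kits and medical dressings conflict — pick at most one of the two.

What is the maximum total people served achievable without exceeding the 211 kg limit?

1839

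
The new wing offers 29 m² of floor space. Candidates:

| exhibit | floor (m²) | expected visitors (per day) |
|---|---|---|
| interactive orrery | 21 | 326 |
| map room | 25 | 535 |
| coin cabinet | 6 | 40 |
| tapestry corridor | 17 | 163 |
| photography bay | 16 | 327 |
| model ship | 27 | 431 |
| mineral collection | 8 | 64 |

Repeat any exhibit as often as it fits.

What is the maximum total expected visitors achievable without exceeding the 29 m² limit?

535

Map room uses 25 of the 29 m² and totals 535.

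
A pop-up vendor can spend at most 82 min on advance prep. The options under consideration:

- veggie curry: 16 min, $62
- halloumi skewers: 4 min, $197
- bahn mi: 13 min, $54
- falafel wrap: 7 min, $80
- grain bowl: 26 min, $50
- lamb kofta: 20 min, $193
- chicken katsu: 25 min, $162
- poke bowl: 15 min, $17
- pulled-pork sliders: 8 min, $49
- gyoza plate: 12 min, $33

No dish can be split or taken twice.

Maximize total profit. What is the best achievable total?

743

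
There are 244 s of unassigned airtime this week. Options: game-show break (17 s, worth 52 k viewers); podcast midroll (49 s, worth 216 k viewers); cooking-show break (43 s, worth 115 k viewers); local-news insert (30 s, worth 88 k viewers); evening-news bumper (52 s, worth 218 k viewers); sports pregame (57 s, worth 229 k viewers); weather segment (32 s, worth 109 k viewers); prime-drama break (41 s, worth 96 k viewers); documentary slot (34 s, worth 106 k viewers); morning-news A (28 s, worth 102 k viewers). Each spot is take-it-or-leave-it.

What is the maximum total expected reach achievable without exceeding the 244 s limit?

930

Greedy by ratio would take game-show break + podcast midroll + evening-news bumper + sports pregame + weather segment + morning-news A: 235 s used, total 926.
Dropping morning-news A frees 28 s; slotting in documentary slot (34 s) lifts the total to 930 at 241 s.
No other feasible combination exceeds 930.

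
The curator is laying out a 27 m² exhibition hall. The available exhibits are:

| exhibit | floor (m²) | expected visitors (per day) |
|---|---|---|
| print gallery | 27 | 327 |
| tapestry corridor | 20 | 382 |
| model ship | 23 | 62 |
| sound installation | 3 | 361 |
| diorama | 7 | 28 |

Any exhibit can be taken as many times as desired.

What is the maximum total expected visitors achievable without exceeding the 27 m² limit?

9×sound installation uses 27 of the 27 m² and totals 3249.

3249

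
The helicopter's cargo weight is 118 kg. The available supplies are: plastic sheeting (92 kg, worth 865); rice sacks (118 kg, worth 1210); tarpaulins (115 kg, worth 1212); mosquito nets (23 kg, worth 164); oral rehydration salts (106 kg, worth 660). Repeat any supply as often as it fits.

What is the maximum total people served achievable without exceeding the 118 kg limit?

1212

Tarpaulins uses 115 of the 118 kg and totals 1212.
The spare 3 kg is too small for any remaining supply, and no exchange beats 1212.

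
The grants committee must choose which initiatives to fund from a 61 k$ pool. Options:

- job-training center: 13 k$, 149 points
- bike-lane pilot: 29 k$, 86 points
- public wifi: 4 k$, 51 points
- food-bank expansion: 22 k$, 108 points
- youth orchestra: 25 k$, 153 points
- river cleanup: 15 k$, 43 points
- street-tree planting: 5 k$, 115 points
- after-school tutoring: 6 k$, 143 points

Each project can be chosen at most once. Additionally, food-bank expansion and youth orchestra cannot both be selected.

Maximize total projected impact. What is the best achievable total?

611

Ranking by ratio (projected impact/k$): after-school tutoring 23.83, street-tree planting 23.00, public wifi 12.75, job-training center 11.46.
Taking job-training center + public wifi + youth orchestra + street-tree planting + after-school tutoring: 53 k$ used, 611 in projected impact.
Nothing else feasible within 61 k$ beats 611.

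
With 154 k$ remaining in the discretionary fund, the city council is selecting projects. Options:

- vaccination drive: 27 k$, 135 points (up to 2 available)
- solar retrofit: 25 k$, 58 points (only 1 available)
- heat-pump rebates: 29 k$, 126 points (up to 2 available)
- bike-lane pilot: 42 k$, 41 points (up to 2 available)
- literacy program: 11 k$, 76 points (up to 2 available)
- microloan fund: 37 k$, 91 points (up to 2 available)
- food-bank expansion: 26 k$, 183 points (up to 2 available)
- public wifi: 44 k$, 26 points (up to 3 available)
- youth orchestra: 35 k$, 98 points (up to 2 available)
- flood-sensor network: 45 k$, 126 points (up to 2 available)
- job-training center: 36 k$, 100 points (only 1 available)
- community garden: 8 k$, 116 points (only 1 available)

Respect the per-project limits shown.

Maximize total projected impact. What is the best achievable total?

954

Taking the top-ratio projects first gives 2×vaccination drive + 2×literacy program + 2×food-bank expansion + community garden for 904 (136 k$).
The 11 k$ tied up in literacy program is better spent on heat-pump rebates — total rises to 954 (154 k$).
That's the maximum — no swap from here does better than 954.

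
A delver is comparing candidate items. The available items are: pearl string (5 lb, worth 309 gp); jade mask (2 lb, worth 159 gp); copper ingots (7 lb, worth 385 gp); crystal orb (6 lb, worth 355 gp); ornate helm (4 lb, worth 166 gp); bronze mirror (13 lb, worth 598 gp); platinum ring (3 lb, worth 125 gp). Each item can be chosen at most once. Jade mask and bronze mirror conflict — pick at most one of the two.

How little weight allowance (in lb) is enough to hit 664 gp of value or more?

Minimise lb subject to total value ≥ 664.
pearl string + crystal orb: 664 value at 11 lb.
No combination under 11 lb hits 664.

11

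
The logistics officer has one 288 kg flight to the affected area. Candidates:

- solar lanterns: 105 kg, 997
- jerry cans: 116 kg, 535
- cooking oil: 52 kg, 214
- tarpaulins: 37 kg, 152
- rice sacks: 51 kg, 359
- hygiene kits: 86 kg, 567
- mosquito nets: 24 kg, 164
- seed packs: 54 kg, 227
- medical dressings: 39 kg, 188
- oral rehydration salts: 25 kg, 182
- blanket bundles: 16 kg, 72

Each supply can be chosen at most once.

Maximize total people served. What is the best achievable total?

2177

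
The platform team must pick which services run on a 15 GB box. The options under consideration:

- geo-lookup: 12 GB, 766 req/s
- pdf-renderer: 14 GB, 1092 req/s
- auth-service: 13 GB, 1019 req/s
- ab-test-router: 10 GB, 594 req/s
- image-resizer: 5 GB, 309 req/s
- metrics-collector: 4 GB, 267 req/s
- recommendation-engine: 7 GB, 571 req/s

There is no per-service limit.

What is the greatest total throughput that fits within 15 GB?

1142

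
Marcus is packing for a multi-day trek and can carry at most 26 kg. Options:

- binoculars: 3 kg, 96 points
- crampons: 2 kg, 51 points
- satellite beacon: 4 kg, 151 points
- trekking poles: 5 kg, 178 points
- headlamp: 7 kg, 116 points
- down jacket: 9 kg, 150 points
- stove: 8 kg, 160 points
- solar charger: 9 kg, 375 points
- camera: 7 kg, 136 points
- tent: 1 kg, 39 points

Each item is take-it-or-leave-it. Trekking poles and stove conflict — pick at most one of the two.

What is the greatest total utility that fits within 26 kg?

890

Density check — solar charger 41.67, tent 39.00, satellite beacon 37.75 are the best per kg.
Best packing: binoculars + crampons + satellite beacon + trekking poles + solar charger + tent — 24 kg, 890 total.
Nothing else feasible within 26 kg beats 890.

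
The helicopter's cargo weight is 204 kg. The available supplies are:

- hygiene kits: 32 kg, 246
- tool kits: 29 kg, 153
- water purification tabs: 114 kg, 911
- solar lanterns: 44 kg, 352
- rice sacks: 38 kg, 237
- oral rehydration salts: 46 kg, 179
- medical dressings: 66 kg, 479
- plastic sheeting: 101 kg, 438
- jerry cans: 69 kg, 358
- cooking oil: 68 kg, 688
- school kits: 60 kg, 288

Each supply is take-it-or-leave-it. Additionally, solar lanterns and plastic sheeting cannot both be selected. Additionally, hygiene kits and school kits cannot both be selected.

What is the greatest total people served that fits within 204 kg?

1650

The ratio heuristic lands on hygiene kits + solar lanterns + rice sacks + cooking oil (1523) but leaves 22 kg idle.
The 44 kg tied up in solar lanterns is better spent on medical dressings — total rises to 1650 (204 kg).
An exhaustive check of the 2048 subsets confirms 1650.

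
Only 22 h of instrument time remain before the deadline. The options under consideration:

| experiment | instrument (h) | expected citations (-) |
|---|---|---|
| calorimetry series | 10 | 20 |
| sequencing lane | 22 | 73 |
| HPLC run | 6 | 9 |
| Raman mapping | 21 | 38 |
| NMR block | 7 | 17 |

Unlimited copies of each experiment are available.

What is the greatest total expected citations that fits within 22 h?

73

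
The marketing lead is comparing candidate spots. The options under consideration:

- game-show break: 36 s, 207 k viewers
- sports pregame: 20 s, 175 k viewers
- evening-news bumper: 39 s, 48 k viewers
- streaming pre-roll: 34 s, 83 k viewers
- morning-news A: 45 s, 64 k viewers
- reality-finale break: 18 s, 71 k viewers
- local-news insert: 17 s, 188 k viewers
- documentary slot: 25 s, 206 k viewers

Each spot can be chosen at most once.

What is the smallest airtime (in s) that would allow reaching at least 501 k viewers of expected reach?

62

Minimise s subject to total expected reach ≥ 501.
Taking sports pregame + local-news insert + documentary slot gives 569 (≥ 501) for 62 s.
No combination under 62 s hits 501.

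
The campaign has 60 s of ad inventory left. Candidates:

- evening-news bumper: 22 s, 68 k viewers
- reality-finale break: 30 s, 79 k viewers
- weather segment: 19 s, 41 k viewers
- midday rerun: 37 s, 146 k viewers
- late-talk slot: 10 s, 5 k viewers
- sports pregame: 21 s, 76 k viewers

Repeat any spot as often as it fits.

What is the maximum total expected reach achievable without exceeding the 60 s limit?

Midday rerun + sports pregame uses 58 of the 60 s and totals 222.
No other feasible combination exceeds 222.

222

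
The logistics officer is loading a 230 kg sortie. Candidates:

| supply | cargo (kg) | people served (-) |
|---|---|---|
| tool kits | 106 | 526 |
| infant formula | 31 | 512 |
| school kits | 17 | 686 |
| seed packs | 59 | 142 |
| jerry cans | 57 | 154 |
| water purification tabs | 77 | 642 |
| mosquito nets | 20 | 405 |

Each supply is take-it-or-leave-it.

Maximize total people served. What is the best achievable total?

Infant formula + school kits + jerry cans + water purification tabs + mosquito nets uses 202 of the 230 kg and totals 2399.
The spare 28 kg is too small for any remaining supply, and no exchange beats 2399.

2399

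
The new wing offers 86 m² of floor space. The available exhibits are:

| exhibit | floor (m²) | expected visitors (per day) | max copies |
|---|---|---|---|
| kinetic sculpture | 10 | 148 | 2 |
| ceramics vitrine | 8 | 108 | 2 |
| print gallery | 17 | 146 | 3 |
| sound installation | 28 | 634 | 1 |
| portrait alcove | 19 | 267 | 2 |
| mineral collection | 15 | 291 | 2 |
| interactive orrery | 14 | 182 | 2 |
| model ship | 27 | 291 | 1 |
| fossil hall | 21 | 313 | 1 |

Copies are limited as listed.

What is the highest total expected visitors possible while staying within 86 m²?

1620

By expected visitors per m²: sound installation 22.64, mineral collection 19.40, fossil hall 14.90, kinetic sculpture 14.80 lead.
A density-first pass picks sound installation + 2×mineral collection + fossil hall — 1529 at 79 m².
Dropping fossil hall frees 21 m²; slotting in 2×kinetic sculpture + ceramics vitrine (28 m²) lifts the total to 1620 at 86 m².
No other feasible combination exceeds 1620.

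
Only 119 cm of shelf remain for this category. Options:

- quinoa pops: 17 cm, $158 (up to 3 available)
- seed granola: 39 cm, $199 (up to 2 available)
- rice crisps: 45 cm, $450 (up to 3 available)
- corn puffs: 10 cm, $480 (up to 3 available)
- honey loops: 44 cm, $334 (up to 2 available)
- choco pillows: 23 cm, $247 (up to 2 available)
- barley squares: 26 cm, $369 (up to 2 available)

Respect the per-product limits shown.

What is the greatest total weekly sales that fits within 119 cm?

2494

A density-first pass picks 3×corn puffs + choco pillows + 2×barley squares — 2425 at 105 cm.
Dropping choco pillows frees 23 cm; slotting in 2×quinoa pops (34 cm) lifts the total to 2494 at 116 cm.
No other feasible combination exceeds 2494.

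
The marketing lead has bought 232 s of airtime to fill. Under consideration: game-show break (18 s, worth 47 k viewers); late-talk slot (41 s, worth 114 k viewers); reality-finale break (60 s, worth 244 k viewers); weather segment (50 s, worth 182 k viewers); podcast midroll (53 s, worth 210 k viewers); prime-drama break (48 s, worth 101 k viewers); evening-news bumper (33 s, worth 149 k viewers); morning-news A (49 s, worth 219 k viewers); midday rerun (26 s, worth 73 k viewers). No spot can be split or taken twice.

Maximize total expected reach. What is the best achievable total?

Taking the top-ratio spots first gives reality-finale break + podcast midroll + evening-news bumper + morning-news A + midday rerun for 895 (221 s).
Replace evening-news bumper and midday rerun with game-show break + weather segment: the trade gains 7 net, giving 902 at 230 s.
The closest alternative, reality-finale break + podcast midroll + evening-news bumper + morning-news A + midday rerun, reaches only 895.

902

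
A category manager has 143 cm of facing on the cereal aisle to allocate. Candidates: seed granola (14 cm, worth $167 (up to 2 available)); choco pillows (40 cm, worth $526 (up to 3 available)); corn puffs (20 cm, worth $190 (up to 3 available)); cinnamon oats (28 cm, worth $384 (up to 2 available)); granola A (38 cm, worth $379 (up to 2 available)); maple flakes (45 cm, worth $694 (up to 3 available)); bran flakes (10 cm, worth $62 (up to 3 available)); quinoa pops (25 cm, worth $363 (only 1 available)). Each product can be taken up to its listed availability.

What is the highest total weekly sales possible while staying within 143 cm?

Filling by ratio: 3×maple flakes for 2082, with 8 cm left unused.
Dropping maple flakes frees 45 cm; slotting in cinnamon oats + quinoa pops (53 cm) lifts the total to 2135 at 143 cm.

2135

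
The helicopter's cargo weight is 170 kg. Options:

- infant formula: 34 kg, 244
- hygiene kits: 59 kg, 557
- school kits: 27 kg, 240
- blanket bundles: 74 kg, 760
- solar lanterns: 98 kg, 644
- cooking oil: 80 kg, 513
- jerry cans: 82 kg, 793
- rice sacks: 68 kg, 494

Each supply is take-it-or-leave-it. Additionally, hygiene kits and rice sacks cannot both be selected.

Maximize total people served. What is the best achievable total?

1590

A density-first pass picks blanket bundles + jerry cans — 1553 at 156 kg.
The 74 kg tied up in blanket bundles is better spent on hygiene kits + school kits — total rises to 1590 (168 kg).
Nothing else feasible within 170 kg beats 1590.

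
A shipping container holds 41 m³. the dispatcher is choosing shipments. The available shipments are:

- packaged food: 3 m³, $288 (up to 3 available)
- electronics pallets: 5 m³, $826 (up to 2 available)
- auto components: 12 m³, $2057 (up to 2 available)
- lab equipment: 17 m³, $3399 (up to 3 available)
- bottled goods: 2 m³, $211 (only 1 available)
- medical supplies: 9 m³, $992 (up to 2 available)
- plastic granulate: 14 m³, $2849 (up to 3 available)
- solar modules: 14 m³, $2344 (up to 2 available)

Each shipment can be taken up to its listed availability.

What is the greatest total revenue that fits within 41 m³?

The ratio heuristic lands on auto components + 2×plastic granulate (7755) but leaves 1 m³ idle.
Dropping auto components and plastic granulate frees 26 m³; slotting in 2×electronics pallets + lab equipment (27 m³) lifts the total to 7900 at 41 m³.
That's the maximum — no swap from here does better than 7900.

7900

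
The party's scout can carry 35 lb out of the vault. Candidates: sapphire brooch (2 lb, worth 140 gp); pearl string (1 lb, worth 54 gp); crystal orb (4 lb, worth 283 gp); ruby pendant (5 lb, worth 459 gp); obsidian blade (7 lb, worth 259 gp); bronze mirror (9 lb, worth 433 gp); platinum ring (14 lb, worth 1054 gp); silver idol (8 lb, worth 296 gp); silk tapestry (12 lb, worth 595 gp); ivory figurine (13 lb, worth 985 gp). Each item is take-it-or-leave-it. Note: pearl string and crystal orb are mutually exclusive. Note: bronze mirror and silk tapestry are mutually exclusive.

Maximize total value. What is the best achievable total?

2692

Density check — ruby pendant 91.80, ivory figurine 75.77, platinum ring 75.29, crystal orb 70.75 are the best per lb.
The ratio ordering already packs tightly: sapphire brooch + pearl string + ruby pendant + platinum ring + ivory figurine, 35 lb, 2692.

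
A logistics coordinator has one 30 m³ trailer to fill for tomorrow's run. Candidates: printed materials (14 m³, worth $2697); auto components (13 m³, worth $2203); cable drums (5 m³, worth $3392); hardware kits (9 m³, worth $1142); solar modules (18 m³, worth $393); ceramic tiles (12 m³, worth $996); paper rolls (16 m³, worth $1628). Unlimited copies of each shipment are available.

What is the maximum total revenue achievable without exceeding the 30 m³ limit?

20352

Best packing: 6×cable drums — 30 m³, 20352 total.
Every other selection either busts 30 m³ or fails to beat 20352.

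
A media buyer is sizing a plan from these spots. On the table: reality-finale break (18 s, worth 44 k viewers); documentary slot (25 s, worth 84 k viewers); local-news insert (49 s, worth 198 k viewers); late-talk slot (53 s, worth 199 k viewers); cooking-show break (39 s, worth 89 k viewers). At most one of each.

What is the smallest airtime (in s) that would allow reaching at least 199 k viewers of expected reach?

53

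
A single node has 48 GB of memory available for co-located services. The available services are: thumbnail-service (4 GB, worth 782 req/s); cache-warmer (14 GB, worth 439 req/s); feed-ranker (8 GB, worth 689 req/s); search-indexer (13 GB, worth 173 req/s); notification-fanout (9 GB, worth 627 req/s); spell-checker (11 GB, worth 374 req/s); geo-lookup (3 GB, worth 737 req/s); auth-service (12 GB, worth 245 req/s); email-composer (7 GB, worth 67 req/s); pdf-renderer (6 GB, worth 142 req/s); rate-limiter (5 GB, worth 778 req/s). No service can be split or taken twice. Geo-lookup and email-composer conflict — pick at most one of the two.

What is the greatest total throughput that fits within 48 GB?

4129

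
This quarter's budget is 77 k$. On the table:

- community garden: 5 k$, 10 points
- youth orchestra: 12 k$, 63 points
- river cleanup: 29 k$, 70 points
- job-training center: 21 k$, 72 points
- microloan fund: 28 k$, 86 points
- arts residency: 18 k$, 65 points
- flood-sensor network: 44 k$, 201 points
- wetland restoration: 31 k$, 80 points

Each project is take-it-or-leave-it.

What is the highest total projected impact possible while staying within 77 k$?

336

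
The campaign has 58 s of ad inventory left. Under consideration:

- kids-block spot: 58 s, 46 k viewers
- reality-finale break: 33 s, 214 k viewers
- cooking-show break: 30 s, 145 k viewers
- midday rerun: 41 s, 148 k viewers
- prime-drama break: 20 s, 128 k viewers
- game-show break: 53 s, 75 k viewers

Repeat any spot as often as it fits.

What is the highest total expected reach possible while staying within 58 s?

Ranking by ratio (expected reach/s): reality-finale break 6.48, prime-drama break 6.40, cooking-show break 4.83.
Taking reality-finale break + prime-drama break: 53 s used, 342 in expected reach.

342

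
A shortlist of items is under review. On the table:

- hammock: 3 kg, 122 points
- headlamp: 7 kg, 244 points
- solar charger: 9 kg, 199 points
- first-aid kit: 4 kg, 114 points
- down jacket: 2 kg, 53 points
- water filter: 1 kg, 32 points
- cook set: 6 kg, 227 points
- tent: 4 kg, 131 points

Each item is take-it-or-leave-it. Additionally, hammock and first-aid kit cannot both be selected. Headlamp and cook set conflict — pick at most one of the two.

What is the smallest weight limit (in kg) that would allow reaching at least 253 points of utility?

Need the lightest bundle worth ≥ 253.
water filter + cook set: 259 utility at 7 kg.
Below 7 kg the best achievable stays under 253.

7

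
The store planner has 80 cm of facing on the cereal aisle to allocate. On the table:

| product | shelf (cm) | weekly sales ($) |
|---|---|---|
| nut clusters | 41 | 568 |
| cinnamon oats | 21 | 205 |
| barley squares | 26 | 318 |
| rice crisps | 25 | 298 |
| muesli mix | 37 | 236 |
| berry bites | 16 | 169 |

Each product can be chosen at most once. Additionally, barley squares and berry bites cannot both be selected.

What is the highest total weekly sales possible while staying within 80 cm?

Density check — nut clusters 13.85, barley squares 12.23, rice crisps 11.92 are the best per cm.
Greedy by ratio would take nut clusters + barley squares: 67 cm used, total 886.
Dropping barley squares frees 26 cm; slotting in cinnamon oats + berry bites (37 cm) lifts the total to 942 at 78 cm.
The closest alternative, nut clusters + barley squares, reaches only 886.

942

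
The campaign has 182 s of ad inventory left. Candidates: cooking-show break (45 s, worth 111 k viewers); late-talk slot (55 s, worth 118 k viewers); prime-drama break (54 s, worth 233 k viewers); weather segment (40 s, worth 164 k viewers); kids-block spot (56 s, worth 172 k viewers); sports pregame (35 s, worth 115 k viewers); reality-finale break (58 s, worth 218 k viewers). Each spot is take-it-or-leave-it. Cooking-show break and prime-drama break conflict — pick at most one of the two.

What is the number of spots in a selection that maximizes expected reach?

The maximum expected reach within 182 s is 623.
prime-drama break + kids-block spot + reality-finale break hits 623 at 168 s.
Every optimal selection uses 3 spots.

3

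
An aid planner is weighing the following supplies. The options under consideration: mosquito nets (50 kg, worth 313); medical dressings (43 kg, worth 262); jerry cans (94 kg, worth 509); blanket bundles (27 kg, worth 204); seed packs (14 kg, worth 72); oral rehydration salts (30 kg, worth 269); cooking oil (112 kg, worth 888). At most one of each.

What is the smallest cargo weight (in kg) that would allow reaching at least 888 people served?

112

Minimise kg subject to total people served ≥ 888.
Taking cooking oil gives 888 (≥ 888) for 112 kg.
Any bundle with less than 112 kg falls short of 888.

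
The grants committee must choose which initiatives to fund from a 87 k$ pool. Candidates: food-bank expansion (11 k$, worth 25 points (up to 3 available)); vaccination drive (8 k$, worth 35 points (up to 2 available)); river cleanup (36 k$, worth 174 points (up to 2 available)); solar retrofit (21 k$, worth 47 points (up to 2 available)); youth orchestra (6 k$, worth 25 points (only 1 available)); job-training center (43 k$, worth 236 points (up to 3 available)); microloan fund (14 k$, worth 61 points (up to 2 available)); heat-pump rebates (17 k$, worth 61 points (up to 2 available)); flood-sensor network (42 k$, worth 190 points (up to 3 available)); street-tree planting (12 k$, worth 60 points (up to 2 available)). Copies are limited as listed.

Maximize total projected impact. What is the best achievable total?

472

2×job-training center uses 86 of the 87 k$ and totals 472.
Every other selection either busts 87 k$ or exceeds an availability limit or fails to beat 472.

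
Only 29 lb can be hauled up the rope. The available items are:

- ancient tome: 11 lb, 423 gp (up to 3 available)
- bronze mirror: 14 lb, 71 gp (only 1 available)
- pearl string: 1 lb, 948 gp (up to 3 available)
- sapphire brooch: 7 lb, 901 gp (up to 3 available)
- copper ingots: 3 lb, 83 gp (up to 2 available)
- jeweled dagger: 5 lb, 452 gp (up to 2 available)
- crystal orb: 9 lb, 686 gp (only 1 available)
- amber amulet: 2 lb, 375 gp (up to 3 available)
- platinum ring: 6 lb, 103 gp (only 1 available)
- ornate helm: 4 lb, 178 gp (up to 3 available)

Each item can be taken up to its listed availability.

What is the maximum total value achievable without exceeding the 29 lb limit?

6297

A density-first pass picks 3×pearl string + 2×sapphire brooch + jeweled dagger + 3×amber amulet — 6223 at 28 lb.
The 7 lb tied up in jeweled dagger and amber amulet is better spent on sapphire brooch — total rises to 6297 (28 lb).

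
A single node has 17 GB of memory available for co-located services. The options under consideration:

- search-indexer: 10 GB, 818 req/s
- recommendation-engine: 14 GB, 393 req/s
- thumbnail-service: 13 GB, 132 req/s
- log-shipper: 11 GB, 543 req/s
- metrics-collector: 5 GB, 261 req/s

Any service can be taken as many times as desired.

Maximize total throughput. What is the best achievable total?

1079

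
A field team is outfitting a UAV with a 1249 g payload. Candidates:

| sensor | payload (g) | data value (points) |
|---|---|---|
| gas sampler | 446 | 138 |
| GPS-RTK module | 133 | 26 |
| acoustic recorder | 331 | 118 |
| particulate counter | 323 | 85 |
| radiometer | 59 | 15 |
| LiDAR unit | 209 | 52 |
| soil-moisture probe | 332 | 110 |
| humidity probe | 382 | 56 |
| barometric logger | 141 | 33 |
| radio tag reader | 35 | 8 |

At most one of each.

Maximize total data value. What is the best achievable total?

392

Filling by ratio: gas sampler + acoustic recorder + radiometer + soil-moisture probe + radio tag reader for 389, with 46 g left unused.
The 94 g tied up in radiometer and radio tag reader is better spent on GPS-RTK module — total rises to 392 (1242 g).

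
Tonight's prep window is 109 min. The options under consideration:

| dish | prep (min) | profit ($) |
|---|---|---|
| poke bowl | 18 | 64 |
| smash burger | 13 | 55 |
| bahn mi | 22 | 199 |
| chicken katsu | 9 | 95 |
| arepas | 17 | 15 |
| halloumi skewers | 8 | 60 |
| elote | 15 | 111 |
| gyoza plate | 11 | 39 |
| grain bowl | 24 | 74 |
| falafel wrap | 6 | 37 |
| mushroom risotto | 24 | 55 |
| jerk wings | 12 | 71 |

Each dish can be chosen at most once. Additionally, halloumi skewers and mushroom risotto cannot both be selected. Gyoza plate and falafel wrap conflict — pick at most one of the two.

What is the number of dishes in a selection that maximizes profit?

8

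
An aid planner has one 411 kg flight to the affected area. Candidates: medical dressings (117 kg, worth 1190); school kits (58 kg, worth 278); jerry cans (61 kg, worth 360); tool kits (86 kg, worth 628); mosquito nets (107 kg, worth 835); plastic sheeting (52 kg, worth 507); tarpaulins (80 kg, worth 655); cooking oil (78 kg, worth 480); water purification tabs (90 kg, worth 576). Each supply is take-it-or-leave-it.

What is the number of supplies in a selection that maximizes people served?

Best achievable people served is 3340.
For example medical dressings + jerry cans + tool kits + plastic sheeting + tarpaulins achieves it, using 396 kg.
All optima have 5 supplies.

5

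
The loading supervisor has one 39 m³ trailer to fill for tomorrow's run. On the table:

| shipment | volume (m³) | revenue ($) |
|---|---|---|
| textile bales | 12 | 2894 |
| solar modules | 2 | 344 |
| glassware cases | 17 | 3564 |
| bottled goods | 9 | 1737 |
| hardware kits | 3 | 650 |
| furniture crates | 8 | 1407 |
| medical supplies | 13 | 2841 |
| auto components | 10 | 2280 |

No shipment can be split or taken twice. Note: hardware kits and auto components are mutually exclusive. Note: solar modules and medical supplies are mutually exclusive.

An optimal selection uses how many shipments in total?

The maximum revenue within 39 m³ is 8738.
One optimal bundle: textile bales + glassware cases + auto components (39 m³).
All optima have 3 shipments.

3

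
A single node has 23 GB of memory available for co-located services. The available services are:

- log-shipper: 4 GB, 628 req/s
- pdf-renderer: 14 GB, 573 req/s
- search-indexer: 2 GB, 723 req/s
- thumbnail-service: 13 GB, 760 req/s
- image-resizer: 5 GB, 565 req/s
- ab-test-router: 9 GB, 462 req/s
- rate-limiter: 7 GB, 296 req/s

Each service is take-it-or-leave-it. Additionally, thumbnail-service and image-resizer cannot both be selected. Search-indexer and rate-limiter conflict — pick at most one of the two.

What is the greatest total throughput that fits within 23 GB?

The ratio ordering already packs tightly: log-shipper + search-indexer + image-resizer + ab-test-router, 20 GB, 2378.
An exhaustive check of the 128 subsets confirms 2378.

2378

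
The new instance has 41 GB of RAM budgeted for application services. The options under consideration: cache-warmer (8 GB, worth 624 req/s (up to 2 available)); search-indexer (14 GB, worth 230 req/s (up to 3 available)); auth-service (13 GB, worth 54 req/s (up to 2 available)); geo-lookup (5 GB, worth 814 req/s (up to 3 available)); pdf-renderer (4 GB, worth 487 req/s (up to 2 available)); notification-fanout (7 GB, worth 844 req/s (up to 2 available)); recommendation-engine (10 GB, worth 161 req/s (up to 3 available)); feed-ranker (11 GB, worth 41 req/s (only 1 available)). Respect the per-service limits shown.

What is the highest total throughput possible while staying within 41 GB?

Ranking by ratio (throughput/GB): geo-lookup 162.80, pdf-renderer 121.75, notification-fanout 120.57.
The ratio heuristic lands on 3×geo-lookup + 2×pdf-renderer + 2×notification-fanout (5104) but leaves 4 GB idle.
Dropping pdf-renderer frees 4 GB; slotting in cache-warmer (8 GB) lifts the total to 5241 at 41 GB.

5241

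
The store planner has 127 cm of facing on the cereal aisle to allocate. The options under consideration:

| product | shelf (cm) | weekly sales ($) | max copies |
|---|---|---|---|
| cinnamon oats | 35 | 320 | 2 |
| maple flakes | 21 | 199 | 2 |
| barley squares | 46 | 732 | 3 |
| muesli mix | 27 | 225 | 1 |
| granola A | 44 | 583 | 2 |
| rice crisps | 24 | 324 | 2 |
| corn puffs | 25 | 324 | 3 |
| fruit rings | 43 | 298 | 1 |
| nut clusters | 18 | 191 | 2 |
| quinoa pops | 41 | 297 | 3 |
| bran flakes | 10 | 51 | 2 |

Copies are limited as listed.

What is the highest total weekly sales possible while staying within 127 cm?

1839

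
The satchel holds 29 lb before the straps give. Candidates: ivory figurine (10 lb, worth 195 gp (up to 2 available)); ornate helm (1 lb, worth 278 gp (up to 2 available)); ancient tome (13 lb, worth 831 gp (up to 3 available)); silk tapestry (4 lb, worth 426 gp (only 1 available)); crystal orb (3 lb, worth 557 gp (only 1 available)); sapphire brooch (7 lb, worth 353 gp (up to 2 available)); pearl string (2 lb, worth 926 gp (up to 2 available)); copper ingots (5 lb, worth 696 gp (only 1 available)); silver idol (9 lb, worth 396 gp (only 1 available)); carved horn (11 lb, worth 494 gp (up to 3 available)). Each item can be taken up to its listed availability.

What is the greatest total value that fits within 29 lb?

Ranking by ratio (value/lb): pearl string 463.00, ornate helm 278.00, crystal orb 185.67, copper ingots 139.20.
A density-first pass picks 2×ornate helm + silk tapestry + crystal orb + sapphire brooch + 2×pearl string + copper ingots — 4440 at 25 lb.
Replace sapphire brooch with carved horn: the trade gains 141 net, giving 4581 at 29 lb.
Every other selection either busts 29 lb or exceeds an availability limit or fails to beat 4581.

4581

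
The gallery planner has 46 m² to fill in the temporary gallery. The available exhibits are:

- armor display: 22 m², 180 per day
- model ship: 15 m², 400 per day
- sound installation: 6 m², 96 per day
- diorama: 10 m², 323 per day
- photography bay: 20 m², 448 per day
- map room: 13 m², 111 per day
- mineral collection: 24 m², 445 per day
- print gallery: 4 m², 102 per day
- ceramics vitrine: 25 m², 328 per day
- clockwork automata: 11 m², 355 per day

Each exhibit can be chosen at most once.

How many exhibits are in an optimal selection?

Optimal total is 1276.
One optimal bundle: model ship + sound installation + diorama + print gallery + clockwork automata (46 m²).
Every optimal selection uses 5 exhibits.

5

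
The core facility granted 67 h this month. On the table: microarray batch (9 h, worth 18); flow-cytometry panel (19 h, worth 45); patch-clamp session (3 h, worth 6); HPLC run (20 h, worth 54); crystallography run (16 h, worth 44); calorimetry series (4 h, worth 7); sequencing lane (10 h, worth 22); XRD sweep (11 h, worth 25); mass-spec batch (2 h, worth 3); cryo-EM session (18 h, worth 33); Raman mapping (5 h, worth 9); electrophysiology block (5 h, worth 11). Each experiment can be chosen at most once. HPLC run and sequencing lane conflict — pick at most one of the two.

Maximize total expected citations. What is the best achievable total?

Best packing: flow-cytometry panel + HPLC run + crystallography run + XRD sweep — 66 h, 168 total.
The closest alternative, microarray batch + flow-cytometry panel + patch-clamp session + HPLC run + crystallography run, reaches only 167.

168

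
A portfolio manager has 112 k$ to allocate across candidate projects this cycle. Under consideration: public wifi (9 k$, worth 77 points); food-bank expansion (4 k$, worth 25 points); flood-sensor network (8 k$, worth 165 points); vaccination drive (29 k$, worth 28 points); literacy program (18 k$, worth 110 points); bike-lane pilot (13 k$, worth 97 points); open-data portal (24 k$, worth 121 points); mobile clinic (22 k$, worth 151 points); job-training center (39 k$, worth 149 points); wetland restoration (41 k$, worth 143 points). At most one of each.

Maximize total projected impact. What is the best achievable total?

749

Filling by ratio: public wifi + food-bank expansion + flood-sensor network + literacy program + bike-lane pilot + open-data portal + mobile clinic for 746, with 14 k$ left unused.
The 28 k$ tied up in food-bank expansion and open-data portal is better spent on job-training center — total rises to 749 (109 k$).
The closest alternative, public wifi + food-bank expansion + flood-sensor network + literacy program + bike-lane pilot + open-data portal + mobile clinic, reaches only 746.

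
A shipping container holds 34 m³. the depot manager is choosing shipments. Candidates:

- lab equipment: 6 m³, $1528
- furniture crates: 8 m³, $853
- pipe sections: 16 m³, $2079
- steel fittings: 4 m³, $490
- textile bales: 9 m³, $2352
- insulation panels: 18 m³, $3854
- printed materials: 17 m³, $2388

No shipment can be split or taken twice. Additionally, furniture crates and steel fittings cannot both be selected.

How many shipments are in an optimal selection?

The maximum revenue within 34 m³ is 7734.
One optimal bundle: lab equipment + textile bales + insulation panels (33 m³).
Every optimal selection uses 3 shipments.

3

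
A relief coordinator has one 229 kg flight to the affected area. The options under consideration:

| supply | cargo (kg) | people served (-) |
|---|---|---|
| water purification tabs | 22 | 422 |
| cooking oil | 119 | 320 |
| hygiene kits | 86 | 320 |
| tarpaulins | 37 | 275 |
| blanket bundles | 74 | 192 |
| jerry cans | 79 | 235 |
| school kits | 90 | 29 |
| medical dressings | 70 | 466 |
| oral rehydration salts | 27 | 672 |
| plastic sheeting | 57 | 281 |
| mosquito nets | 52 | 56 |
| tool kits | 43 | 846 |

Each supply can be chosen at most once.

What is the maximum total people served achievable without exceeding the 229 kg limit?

2687

Density check — oral rehydration salts 24.89, tool kits 19.67, water purification tabs 19.18, tarpaulins 7.43 are the best per kg.
Taking the top-ratio supplies first gives water purification tabs + tarpaulins + medical dressings + oral rehydration salts + tool kits for 2681 (199 kg).
Dropping tarpaulins frees 37 kg; slotting in plastic sheeting (57 kg) lifts the total to 2687 at 219 kg.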